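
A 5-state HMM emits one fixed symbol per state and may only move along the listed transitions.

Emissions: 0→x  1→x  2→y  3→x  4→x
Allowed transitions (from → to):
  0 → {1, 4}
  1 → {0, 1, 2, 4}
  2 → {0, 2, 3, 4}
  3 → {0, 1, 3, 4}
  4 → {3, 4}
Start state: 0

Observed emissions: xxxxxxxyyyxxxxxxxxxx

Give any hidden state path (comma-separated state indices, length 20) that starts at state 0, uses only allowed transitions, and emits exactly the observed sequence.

0,4,4,4,4,3,1,2,2,2,0,1,0,1,4,4,4,3,1,0

  pos 0: x in {0,1,3,4}, choose 0; start
  pos 1: x in {0,1,3,4}, choose 4; 0->4 ok
  pos 2: x in {0,1,3,4}, choose 4; 4->4 ok
  pos 3: x in {0,1,3,4}, choose 4; 4->4 ok
  pos 4: x in {0,1,3,4}, choose 4; 4->4 ok
  pos 5: x in {0,1,3,4}, choose 3; 4->3 ok
  pos 6: x in {0,1,3,4}, choose 1; 3->1 ok
  pos 7: y in {2}, choose 2; 1->2 ok
  pos 8: y in {2}, choose 2; 2->2 ok
  pos 9: y in {2}, choose 2; 2->2 ok
  pos 10: x in {0,1,3,4}, choose 0; 2->0 ok
  pos 11: x in {0,1,3,4}, choose 1; 0->1 ok
  pos 12: x in {0,1,3,4}, choose 0; 1->0 ok
  pos 13: x in {0,1,3,4}, choose 1; 0->1 ok
  pos 14: x in {0,1,3,4}, choose 4; 1->4 ok
  pos 15: x in {0,1,3,4}, choose 4; 4->4 ok
  pos 16: x in {0,1,3,4}, choose 4; 4->4 ok
  pos 17: x in {0,1,3,4}, choose 3; 4->3 ok
  pos 18: x in {0,1,3,4}, choose 1; 3->1 ok
  pos 19: x in {0,1,3,4}, choose 0; 1->0 ok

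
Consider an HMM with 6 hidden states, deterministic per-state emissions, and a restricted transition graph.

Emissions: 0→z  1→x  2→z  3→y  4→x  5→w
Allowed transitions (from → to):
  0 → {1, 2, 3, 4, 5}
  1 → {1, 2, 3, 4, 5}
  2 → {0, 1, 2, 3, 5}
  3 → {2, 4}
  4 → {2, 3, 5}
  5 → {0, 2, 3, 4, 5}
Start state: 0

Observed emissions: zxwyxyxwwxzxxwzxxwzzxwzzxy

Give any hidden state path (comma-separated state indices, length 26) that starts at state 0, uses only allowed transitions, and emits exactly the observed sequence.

  pos 0: z in {0,2}, choose 0; start
  pos 1: x in {1,4}, choose 4; 0->4 ok
  pos 2: w in {5}, choose 5; 4->5 ok
  pos 3: y in {3}, choose 3; 5->3 ok
  pos 4: x in {1,4}, choose 4; 3->4 ok
  pos 5: y in {3}, choose 3; 4->3 ok
  pos 6: x in {1,4}, choose 4; 3->4 ok
  pos 7: w in {5}, choose 5; 4->5 ok
  pos 8: w in {5}, choose 5; 5->5 ok
  pos 9: x in {1,4}, choose 4; 5->4 ok
  pos 10: z in {0,2}, choose 2; 4->2 ok
  pos 11: x in {1,4}, choose 1; 2->1 ok
  pos 12: x in {1,4}, choose 4; 1->4 ok
  pos 13: w in {5}, choose 5; 4->5 ok
  pos 14: z in {0,2}, choose 0; 5->0 ok
  pos 15: x in {1,4}, choose 1; 0->1 ok
  pos 16: x in {1,4}, choose 4; 1->4 ok
  pos 17: w in {5}, choose 5; 4->5 ok
  pos 18: z in {0,2}, choose 2; 5->2 ok
  pos 19: z in {0,2}, choose 0; 2->0 ok
  pos 20: x in {1,4}, choose 4; 0->4 ok
  pos 21: w in {5}, choose 5; 4->5 ok
  pos 22: z in {0,2}, choose 2; 5->2 ok
  pos 23: z in {0,2}, choose 2; 2->2 ok
  pos 24: x in {1,4}, choose 1; 2->1 ok
  pos 25: y in {3}, choose 3; 1->3 ok

0,4,5,3,4,3,4,5,5,4,2,1,4,5,0,1,4,5,2,0,4,5,2,2,1,3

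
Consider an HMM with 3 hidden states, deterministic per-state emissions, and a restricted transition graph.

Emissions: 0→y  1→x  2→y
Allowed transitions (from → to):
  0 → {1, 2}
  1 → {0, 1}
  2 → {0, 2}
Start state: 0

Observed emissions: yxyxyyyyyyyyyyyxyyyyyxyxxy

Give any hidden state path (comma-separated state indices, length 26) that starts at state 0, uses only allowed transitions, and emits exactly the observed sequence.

0,1,0,1,0,2,0,2,0,2,0,2,2,2,0,1,0,2,0,2,0,1,0,1,1,0

  0: obs=y cand={0,2} pick 0 [start]
  1: obs=x cand={1} pick 1 [0->1 ok]
  2: obs=y cand={0,2} pick 0 [1->0 ok]
  3: obs=x cand={1} pick 1 [0->1 ok]
  4: obs=y cand={0,2} pick 0 [1->0 ok]
  5: obs=y cand={0,2} pick 2 [0->2 ok]
  6: obs=y cand={0,2} pick 0 [2->0 ok]
  7: obs=y cand={0,2} pick 2 [0->2 ok]
  8: obs=y cand={0,2} pick 0 [2->0 ok]
  9: obs=y cand={0,2} pick 2 [0->2 ok]
  10: obs=y cand={0,2} pick 0 [2->0 ok]
  11: obs=y cand={0,2} pick 2 [0->2 ok]
  12: obs=y cand={0,2} pick 2 [2->2 ok]
  13: obs=y cand={0,2} pick 2 [2->2 ok]
  14: obs=y cand={0,2} pick 0 [2->0 ok]
  15: obs=x cand={1} pick 1 [0->1 ok]
  16: obs=y cand={0,2} pick 0 [1->0 ok]
  17: obs=y cand={0,2} pick 2 [0->2 ok]
  18: obs=y cand={0,2} pick 0 [2->0 ok]
  19: obs=y cand={0,2} pick 2 [0->2 ok]
  20: obs=y cand={0,2} pick 0 [2->0 ok]
  21: obs=x cand={1} pick 1 [0->1 ok]
  22: obs=y cand={0,2} pick 0 [1->0 ok]
  23: obs=x cand={1} pick 1 [0->1 ok]
  24: obs=x cand={1} pick 1 [1->1 ok]
  25: obs=y cand={0,2} pick 0 [1->0 ok]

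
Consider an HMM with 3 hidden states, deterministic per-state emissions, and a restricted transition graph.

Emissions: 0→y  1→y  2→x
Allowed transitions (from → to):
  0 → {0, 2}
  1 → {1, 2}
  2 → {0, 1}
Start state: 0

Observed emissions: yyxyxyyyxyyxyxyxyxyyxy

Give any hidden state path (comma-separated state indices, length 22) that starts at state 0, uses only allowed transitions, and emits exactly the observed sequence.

  0: obs=y cand={0,1} pick 0 [start]
  1: obs=y cand={0,1} pick 0 [0->0 ok]
  2: obs=x cand={2} pick 2 [0->2 ok]
  3: obs=y cand={0,1} pick 0 [2->0 ok]
  4: obs=x cand={2} pick 2 [0->2 ok]
  5: obs=y cand={0,1} pick 0 [2->0 ok]
  6: obs=y cand={0,1} pick 0 [0->0 ok]
  7: obs=y cand={0,1} pick 0 [0->0 ok]
  8: obs=x cand={2} pick 2 [0->2 ok]
  9: obs=y cand={0,1} pick 1 [2->1 ok]
  10: obs=y cand={0,1} pick 1 [1->1 ok]
  11: obs=x cand={2} pick 2 [1->2 ok]
  12: obs=y cand={0,1} pick 0 [2->0 ok]
  13: obs=x cand={2} pick 2 [0->2 ok]
  14: obs=y cand={0,1} pick 1 [2->1 ok]
  15: obs=x cand={2} pick 2 [1->2 ok]
  16: obs=y cand={0,1} pick 0 [2->0 ok]
  17: obs=x cand={2} pick 2 [0->2 ok]
  18: obs=y cand={0,1} pick 0 [2->0 ok]
  19: obs=y cand={0,1} pick 0 [0->0 ok]
  20: obs=x cand={2} pick 2 [0->2 ok]
  21: obs=y cand={0,1} pick 0 [2->0 ok]

0,0,2,0,2,0,0,0,2,1,1,2,0,2,1,2,0,2,0,0,2,0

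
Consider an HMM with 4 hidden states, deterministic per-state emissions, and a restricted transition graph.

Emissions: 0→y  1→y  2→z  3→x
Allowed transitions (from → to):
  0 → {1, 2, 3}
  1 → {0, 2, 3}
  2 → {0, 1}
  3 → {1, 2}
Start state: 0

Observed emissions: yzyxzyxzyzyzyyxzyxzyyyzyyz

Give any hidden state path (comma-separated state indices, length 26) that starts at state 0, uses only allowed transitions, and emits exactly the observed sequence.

0,2,0,3,2,0,3,2,0,2,1,2,0,1,3,2,1,3,2,0,1,0,2,0,1,2

  [0] y  {0,1}  => 0  start
  [1] z  {2}  => 2  0->2 ok
  [2] y  {0,1}  => 0  2->0 ok
  [3] x  {3}  => 3  0->3 ok
  [4] z  {2}  => 2  3->2 ok
  [5] y  {0,1}  => 0  2->0 ok
  [6] x  {3}  => 3  0->3 ok
  [7] z  {2}  => 2  3->2 ok
  [8] y  {0,1}  => 0  2->0 ok
  [9] z  {2}  => 2  0->2 ok
  [10] y  {0,1}  => 1  2->1 ok
  [11] z  {2}  => 2  1->2 ok
  [12] y  {0,1}  => 0  2->0 ok
  [13] y  {0,1}  => 1  0->1 ok
  [14] x  {3}  => 3  1->3 ok
  [15] z  {2}  => 2  3->2 ok
  [16] y  {0,1}  => 1  2->1 ok
  [17] x  {3}  => 3  1->3 ok
  [18] z  {2}  => 2  3->2 ok
  [19] y  {0,1}  => 0  2->0 ok
  [20] y  {0,1}  => 1  0->1 ok
  [21] y  {0,1}  => 0  1->0 ok
  [22] z  {2}  => 2  0->2 ok
  [23] y  {0,1}  => 0  2->0 ok
  [24] y  {0,1}  => 1  0->1 ok
  [25] z  {2}  => 2  1->2 ok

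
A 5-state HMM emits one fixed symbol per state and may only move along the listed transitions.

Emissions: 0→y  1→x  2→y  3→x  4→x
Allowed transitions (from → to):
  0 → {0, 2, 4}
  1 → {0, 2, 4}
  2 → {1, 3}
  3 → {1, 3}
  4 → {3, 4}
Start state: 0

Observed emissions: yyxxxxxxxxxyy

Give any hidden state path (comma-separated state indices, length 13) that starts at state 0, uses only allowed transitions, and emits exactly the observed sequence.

0,0,4,3,3,1,4,4,4,3,1,0,2

  0: obs=y cand={0,2} pick 0 [start]
  1: obs=y cand={0,2} pick 0 [0->0 ok]
  2: obs=x cand={1,3,4} pick 4 [0->4 ok]
  3: obs=x cand={1,3,4} pick 3 [4->3 ok]
  4: obs=x cand={1,3,4} pick 3 [3->3 ok]
  5: obs=x cand={1,3,4} pick 1 [3->1 ok]
  6: obs=x cand={1,3,4} pick 4 [1->4 ok]
  7: obs=x cand={1,3,4} pick 4 [4->4 ok]
  8: obs=x cand={1,3,4} pick 4 [4->4 ok]
  9: obs=x cand={1,3,4} pick 3 [4->3 ok]
  10: obs=x cand={1,3,4} pick 1 [3->1 ok]
  11: obs=y cand={0,2} pick 0 [1->0 ok]
  12: obs=y cand={0,2} pick 2 [0->2 ok]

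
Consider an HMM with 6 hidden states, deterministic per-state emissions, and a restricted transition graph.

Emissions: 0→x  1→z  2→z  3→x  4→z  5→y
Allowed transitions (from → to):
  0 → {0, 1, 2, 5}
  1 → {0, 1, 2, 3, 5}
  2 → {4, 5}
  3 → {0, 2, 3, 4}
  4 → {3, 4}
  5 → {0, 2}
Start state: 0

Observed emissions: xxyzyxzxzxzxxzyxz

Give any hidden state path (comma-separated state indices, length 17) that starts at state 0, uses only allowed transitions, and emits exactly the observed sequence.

0,0,5,2,5,0,1,3,4,3,4,3,0,2,5,0,1

  t0 'x' -> {0,3}, take 0 (start)
  t1 'x' -> {0,3}, take 0 (0->0 ok)
  t2 'y' -> {5}, take 5 (0->5 ok)
  t3 'z' -> {1,2,4}, take 2 (5->2 ok)
  t4 'y' -> {5}, take 5 (2->5 ok)
  t5 'x' -> {0,3}, take 0 (5->0 ok)
  t6 'z' -> {1,2,4}, take 1 (0->1 ok)
  t7 'x' -> {0,3}, take 3 (1->3 ok)
  t8 'z' -> {1,2,4}, take 4 (3->4 ok)
  t9 'x' -> {0,3}, take 3 (4->3 ok)
  t10 'z' -> {1,2,4}, take 4 (3->4 ok)
  t11 'x' -> {0,3}, take 3 (4->3 ok)
  t12 'x' -> {0,3}, take 0 (3->0 ok)
  t13 'z' -> {1,2,4}, take 2 (0->2 ok)
  t14 'y' -> {5}, take 5 (2->5 ok)
  t15 'x' -> {0,3}, take 0 (5->0 ok)
  t16 'z' -> {1,2,4}, take 1 (0->1 ok)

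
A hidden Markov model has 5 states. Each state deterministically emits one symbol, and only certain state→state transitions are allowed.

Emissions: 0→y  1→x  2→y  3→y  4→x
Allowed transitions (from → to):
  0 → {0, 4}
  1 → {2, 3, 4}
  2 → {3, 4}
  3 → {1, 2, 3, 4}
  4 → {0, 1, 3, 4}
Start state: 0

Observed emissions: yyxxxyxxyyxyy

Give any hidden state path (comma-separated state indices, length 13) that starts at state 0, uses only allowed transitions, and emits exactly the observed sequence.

  t0 'y' -> {0,2,3}, take 0 (start)
  t1 'y' -> {0,2,3}, take 0 (0->0 ok)
  t2 'x' -> {1,4}, take 4 (0->4 ok)
  t3 'x' -> {1,4}, take 1 (4->1 ok)
  t4 'x' -> {1,4}, take 4 (1->4 ok)
  t5 'y' -> {0,2,3}, take 0 (4->0 ok)
  t6 'x' -> {1,4}, take 4 (0->4 ok)
  t7 'x' -> {1,4}, take 1 (4->1 ok)
  t8 'y' -> {0,2,3}, take 2 (1->2 ok)
  t9 'y' -> {0,2,3}, take 3 (2->3 ok)
  t10 'x' -> {1,4}, take 1 (3->1 ok)
  t11 'y' -> {0,2,3}, take 3 (1->3 ok)
  t12 'y' -> {0,2,3}, take 3 (3->3 ok)

0,0,4,1,4,0,4,1,2,3,1,3,3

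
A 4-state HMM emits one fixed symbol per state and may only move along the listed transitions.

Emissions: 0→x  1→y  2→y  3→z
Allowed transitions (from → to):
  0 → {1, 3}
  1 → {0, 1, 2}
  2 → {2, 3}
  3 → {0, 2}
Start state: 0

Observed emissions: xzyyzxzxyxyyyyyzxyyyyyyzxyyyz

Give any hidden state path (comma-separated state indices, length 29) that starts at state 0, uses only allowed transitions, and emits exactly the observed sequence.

  pos 0: x in {0}, choose 0; start
  pos 1: z in {3}, choose 3; 0->3 ok
  pos 2: y in {1,2}, choose 2; 3->2 ok
  pos 3: y in {1,2}, choose 2; 2->2 ok
  pos 4: z in {3}, choose 3; 2->3 ok
  pos 5: x in {0}, choose 0; 3->0 ok
  pos 6: z in {3}, choose 3; 0->3 ok
  pos 7: x in {0}, choose 0; 3->0 ok
  pos 8: y in {1,2}, choose 1; 0->1 ok
  pos 9: x in {0}, choose 0; 1->0 ok
  pos 10: y in {1,2}, choose 1; 0->1 ok
  pos 11: y in {1,2}, choose 1; 1->1 ok
  pos 12: y in {1,2}, choose 1; 1->1 ok
  pos 13: y in {1,2}, choose 2; 1->2 ok
  pos 14: y in {1,2}, choose 2; 2->2 ok
  pos 15: z in {3}, choose 3; 2->3 ok
  pos 16: x in {0}, choose 0; 3->0 ok
  pos 17: y in {1,2}, choose 1; 0->1 ok
  pos 18: y in {1,2}, choose 1; 1->1 ok
  pos 19: y in {1,2}, choose 1; 1->1 ok
  pos 20: y in {1,2}, choose 1; 1->1 ok
  pos 21: y in {1,2}, choose 2; 1->2 ok
  pos 22: y in {1,2}, choose 2; 2->2 ok
  pos 23: z in {3}, choose 3; 2->3 ok
  pos 24: x in {0}, choose 0; 3->0 ok
  pos 25: y in {1,2}, choose 1; 0->1 ok
  pos 26: y in {1,2}, choose 1; 1->1 ok
  pos 27: y in {1,2}, choose 2; 1->2 ok
  pos 28: z in {3}, choose 3; 2->3 ok

0,3,2,2,3,0,3,0,1,0,1,1,1,2,2,3,0,1,1,1,1,2,2,3,0,1,1,2,3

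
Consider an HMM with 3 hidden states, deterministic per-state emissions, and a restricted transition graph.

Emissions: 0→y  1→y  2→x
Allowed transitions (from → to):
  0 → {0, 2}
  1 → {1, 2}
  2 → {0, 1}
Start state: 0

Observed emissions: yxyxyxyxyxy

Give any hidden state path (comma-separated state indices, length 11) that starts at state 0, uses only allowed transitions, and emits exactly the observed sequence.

0,2,0,2,1,2,1,2,1,2,1

  pos 0: y in {0,1}, choose 0; start
  pos 1: x in {2}, choose 2; 0->2 ok
  pos 2: y in {0,1}, choose 0; 2->0 ok
  pos 3: x in {2}, choose 2; 0->2 ok
  pos 4: y in {0,1}, choose 1; 2->1 ok
  pos 5: x in {2}, choose 2; 1->2 ok
  pos 6: y in {0,1}, choose 1; 2->1 ok
  pos 7: x in {2}, choose 2; 1->2 ok
  pos 8: y in {0,1}, choose 1; 2->1 ok
  pos 9: x in {2}, choose 2; 1->2 ok
  pos 10: y in {0,1}, choose 1; 2->1 ok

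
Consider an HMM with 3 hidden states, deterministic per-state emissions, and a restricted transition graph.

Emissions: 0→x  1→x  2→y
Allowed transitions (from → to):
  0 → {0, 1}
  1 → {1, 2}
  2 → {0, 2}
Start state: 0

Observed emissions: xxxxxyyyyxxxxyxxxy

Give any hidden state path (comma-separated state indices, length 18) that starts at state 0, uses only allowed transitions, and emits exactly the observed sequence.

  [0] x  {0,1}  => 0  start
  [1] x  {0,1}  => 0  0->0 ok
  [2] x  {0,1}  => 0  0->0 ok
  [3] x  {0,1}  => 0  0->0 ok
  [4] x  {0,1}  => 1  0->1 ok
  [5] y  {2}  => 2  1->2 ok
  [6] y  {2}  => 2  2->2 ok
  [7] y  {2}  => 2  2->2 ok
  [8] y  {2}  => 2  2->2 ok
  [9] x  {0,1}  => 0  2->0 ok
  [10] x  {0,1}  => 1  0->1 ok
  [11] x  {0,1}  => 1  1->1 ok
  [12] x  {0,1}  => 1  1->1 ok
  [13] y  {2}  => 2  1->2 ok
  [14] x  {0,1}  => 0  2->0 ok
  [15] x  {0,1}  => 0  0->0 ok
  [16] x  {0,1}  => 1  0->1 ok
  [17] y  {2}  => 2  1->2 ok

0,0,0,0,1,2,2,2,2,0,1,1,1,2,0,0,1,2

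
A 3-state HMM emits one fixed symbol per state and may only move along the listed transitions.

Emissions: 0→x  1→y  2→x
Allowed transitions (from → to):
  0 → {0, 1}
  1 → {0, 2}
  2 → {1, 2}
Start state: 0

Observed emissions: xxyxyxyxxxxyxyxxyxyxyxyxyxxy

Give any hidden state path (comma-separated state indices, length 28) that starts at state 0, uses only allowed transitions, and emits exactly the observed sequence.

  0: obs=x cand={0,2} pick 0 [start]
  1: obs=x cand={0,2} pick 0 [0->0 ok]
  2: obs=y cand={1} pick 1 [0->1 ok]
  3: obs=x cand={0,2} pick 0 [1->0 ok]
  4: obs=y cand={1} pick 1 [0->1 ok]
  5: obs=x cand={0,2} pick 0 [1->0 ok]
  6: obs=y cand={1} pick 1 [0->1 ok]
  7: obs=x cand={0,2} pick 2 [1->2 ok]
  8: obs=x cand={0,2} pick 2 [2->2 ok]
  9: obs=x cand={0,2} pick 2 [2->2 ok]
  10: obs=x cand={0,2} pick 2 [2->2 ok]
  11: obs=y cand={1} pick 1 [2->1 ok]
  12: obs=x cand={0,2} pick 0 [1->0 ok]
  13: obs=y cand={1} pick 1 [0->1 ok]
  14: obs=x cand={0,2} pick 2 [1->2 ok]
  15: obs=x cand={0,2} pick 2 [2->2 ok]
  16: obs=y cand={1} pick 1 [2->1 ok]
  17: obs=x cand={0,2} pick 2 [1->2 ok]
  18: obs=y cand={1} pick 1 [2->1 ok]
  19: obs=x cand={0,2} pick 2 [1->2 ok]
  20: obs=y cand={1} pick 1 [2->1 ok]
  21: obs=x cand={0,2} pick 2 [1->2 ok]
  22: obs=y cand={1} pick 1 [2->1 ok]
  23: obs=x cand={0,2} pick 2 [1->2 ok]
  24: obs=y cand={1} pick 1 [2->1 ok]
  25: obs=x cand={0,2} pick 0 [1->0 ok]
  26: obs=x cand={0,2} pick 0 [0->0 ok]
  27: obs=y cand={1} pick 1 [0->1 ok]

0,0,1,0,1,0,1,2,2,2,2,1,0,1,2,2,1,2,1,2,1,2,1,2,1,0,0,1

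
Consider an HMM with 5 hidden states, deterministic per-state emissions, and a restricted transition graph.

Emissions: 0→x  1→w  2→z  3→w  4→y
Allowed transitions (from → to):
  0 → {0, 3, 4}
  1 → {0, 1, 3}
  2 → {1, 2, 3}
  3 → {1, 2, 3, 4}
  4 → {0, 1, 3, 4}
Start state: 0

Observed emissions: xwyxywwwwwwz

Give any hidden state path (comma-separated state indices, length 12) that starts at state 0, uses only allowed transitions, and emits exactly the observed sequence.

0,3,4,0,4,3,1,1,3,3,3,2

  0: obs=x cand={0} pick 0 [start]
  1: obs=w cand={1,3} pick 3 [0->3 ok]
  2: obs=y cand={4} pick 4 [3->4 ok]
  3: obs=x cand={0} pick 0 [4->0 ok]
  4: obs=y cand={4} pick 4 [0->4 ok]
  5: obs=w cand={1,3} pick 3 [4->3 ok]
  6: obs=w cand={1,3} pick 1 [3->1 ok]
  7: obs=w cand={1,3} pick 1 [1->1 ok]
  8: obs=w cand={1,3} pick 3 [1->3 ok]
  9: obs=w cand={1,3} pick 3 [3->3 ok]
  10: obs=w cand={1,3} pick 3 [3->3 ok]
  11: obs=z cand={2} pick 2 [3->2 ok]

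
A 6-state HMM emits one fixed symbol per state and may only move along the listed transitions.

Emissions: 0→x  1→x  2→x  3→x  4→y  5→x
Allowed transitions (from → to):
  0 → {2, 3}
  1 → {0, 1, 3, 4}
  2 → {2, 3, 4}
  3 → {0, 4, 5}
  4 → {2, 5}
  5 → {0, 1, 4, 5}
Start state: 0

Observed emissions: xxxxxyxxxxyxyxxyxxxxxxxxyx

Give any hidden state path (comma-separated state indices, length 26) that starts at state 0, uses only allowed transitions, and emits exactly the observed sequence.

0,3,0,3,5,4,5,0,3,5,4,5,4,5,1,4,2,3,5,5,5,1,0,3,4,2

  t0 'x' -> {0,1,2,3,5}, take 0 (start)
  t1 'x' -> {0,1,2,3,5}, take 3 (0->3 ok)
  t2 'x' -> {0,1,2,3,5}, take 0 (3->0 ok)
  t3 'x' -> {0,1,2,3,5}, take 3 (0->3 ok)
  t4 'x' -> {0,1,2,3,5}, take 5 (3->5 ok)
  t5 'y' -> {4}, take 4 (5->4 ok)
  t6 'x' -> {0,1,2,3,5}, take 5 (4->5 ok)
  t7 'x' -> {0,1,2,3,5}, take 0 (5->0 ok)
  t8 'x' -> {0,1,2,3,5}, take 3 (0->3 ok)
  t9 'x' -> {0,1,2,3,5}, take 5 (3->5 ok)
  t10 'y' -> {4}, take 4 (5->4 ok)
  t11 'x' -> {0,1,2,3,5}, take 5 (4->5 ok)
  t12 'y' -> {4}, take 4 (5->4 ok)
  t13 'x' -> {0,1,2,3,5}, take 5 (4->5 ok)
  t14 'x' -> {0,1,2,3,5}, take 1 (5->1 ok)
  t15 'y' -> {4}, take 4 (1->4 ok)
  t16 'x' -> {0,1,2,3,5}, take 2 (4->2 ok)
  t17 'x' -> {0,1,2,3,5}, take 3 (2->3 ok)
  t18 'x' -> {0,1,2,3,5}, take 5 (3->5 ok)
  t19 'x' -> {0,1,2,3,5}, take 5 (5->5 ok)
  t20 'x' -> {0,1,2,3,5}, take 5 (5->5 ok)
  t21 'x' -> {0,1,2,3,5}, take 1 (5->1 ok)
  t22 'x' -> {0,1,2,3,5}, take 0 (1->0 ok)
  t23 'x' -> {0,1,2,3,5}, take 3 (0->3 ok)
  t24 'y' -> {4}, take 4 (3->4 ok)
  t25 'x' -> {0,1,2,3,5}, take 2 (4->2 ok)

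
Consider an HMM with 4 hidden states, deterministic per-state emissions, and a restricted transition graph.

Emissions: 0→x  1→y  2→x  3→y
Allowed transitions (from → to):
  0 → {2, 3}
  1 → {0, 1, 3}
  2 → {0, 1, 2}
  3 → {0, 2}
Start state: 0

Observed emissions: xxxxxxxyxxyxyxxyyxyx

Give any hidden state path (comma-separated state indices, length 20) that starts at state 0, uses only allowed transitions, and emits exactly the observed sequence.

0,2,2,0,2,2,0,3,2,2,1,0,3,0,2,1,3,0,3,2

  pos 0: x in {0,2}, choose 0; start
  pos 1: x in {0,2}, choose 2; 0->2 ok
  pos 2: x in {0,2}, choose 2; 2->2 ok
  pos 3: x in {0,2}, choose 0; 2->0 ok
  pos 4: x in {0,2}, choose 2; 0->2 ok
  pos 5: x in {0,2}, choose 2; 2->2 ok
  pos 6: x in {0,2}, choose 0; 2->0 ok
  pos 7: y in {1,3}, choose 3; 0->3 ok
  pos 8: x in {0,2}, choose 2; 3->2 ok
  pos 9: x in {0,2}, choose 2; 2->2 ok
  pos 10: y in {1,3}, choose 1; 2->1 ok
  pos 11: x in {0,2}, choose 0; 1->0 ok
  pos 12: y in {1,3}, choose 3; 0->3 ok
  pos 13: x in {0,2}, choose 0; 3->0 ok
  pos 14: x in {0,2}, choose 2; 0->2 ok
  pos 15: y in {1,3}, choose 1; 2->1 ok
  pos 16: y in {1,3}, choose 3; 1->3 ok
  pos 17: x in {0,2}, choose 0; 3->0 ok
  pos 18: y in {1,3}, choose 3; 0->3 ok
  pos 19: x in {0,2}, choose 2; 3->2 ok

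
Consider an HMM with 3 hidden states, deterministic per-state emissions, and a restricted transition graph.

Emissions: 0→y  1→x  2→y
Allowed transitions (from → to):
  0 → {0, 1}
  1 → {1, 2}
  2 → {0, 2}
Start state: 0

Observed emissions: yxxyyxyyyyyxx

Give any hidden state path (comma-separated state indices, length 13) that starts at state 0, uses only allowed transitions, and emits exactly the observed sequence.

0,1,1,2,0,1,2,2,2,2,0,1,1

  t0 'y' -> {0,2}, take 0 (start)
  t1 'x' -> {1}, take 1 (0->1 ok)
  t2 'x' -> {1}, take 1 (1->1 ok)
  t3 'y' -> {0,2}, take 2 (1->2 ok)
  t4 'y' -> {0,2}, take 0 (2->0 ok)
  t5 'x' -> {1}, take 1 (0->1 ok)
  t6 'y' -> {0,2}, take 2 (1->2 ok)
  t7 'y' -> {0,2}, take 2 (2->2 ok)
  t8 'y' -> {0,2}, take 2 (2->2 ok)
  t9 'y' -> {0,2}, take 2 (2->2 ok)
  t10 'y' -> {0,2}, take 0 (2->0 ok)
  t11 'x' -> {1}, take 1 (0->1 ok)
  t12 'x' -> {1}, take 1 (1->1 ok)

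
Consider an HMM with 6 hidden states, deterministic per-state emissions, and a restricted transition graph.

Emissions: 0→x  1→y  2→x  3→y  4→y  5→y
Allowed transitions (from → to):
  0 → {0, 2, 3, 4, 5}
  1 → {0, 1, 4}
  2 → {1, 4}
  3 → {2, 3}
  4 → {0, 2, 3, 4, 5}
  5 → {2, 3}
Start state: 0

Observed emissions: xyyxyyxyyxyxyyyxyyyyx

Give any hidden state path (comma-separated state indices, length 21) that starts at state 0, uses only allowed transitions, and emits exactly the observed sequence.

0,5,3,2,4,4,2,1,4,2,4,2,4,3,3,2,4,4,4,5,2

  pos 0: x in {0,2}, choose 0; start
  pos 1: y in {1,3,4,5}, choose 5; 0->5 ok
  pos 2: y in {1,3,4,5}, choose 3; 5->3 ok
  pos 3: x in {0,2}, choose 2; 3->2 ok
  pos 4: y in {1,3,4,5}, choose 4; 2->4 ok
  pos 5: y in {1,3,4,5}, choose 4; 4->4 ok
  pos 6: x in {0,2}, choose 2; 4->2 ok
  pos 7: y in {1,3,4,5}, choose 1; 2->1 ok
  pos 8: y in {1,3,4,5}, choose 4; 1->4 ok
  pos 9: x in {0,2}, choose 2; 4->2 ok
  pos 10: y in {1,3,4,5}, choose 4; 2->4 ok
  pos 11: x in {0,2}, choose 2; 4->2 ok
  pos 12: y in {1,3,4,5}, choose 4; 2->4 ok
  pos 13: y in {1,3,4,5}, choose 3; 4->3 ok
  pos 14: y in {1,3,4,5}, choose 3; 3->3 ok
  pos 15: x in {0,2}, choose 2; 3->2 ok
  pos 16: y in {1,3,4,5}, choose 4; 2->4 ok
  pos 17: y in {1,3,4,5}, choose 4; 4->4 ok
  pos 18: y in {1,3,4,5}, choose 4; 4->4 ok
  pos 19: y in {1,3,4,5}, choose 5; 4->5 ok
  pos 20: x in {0,2}, choose 2; 5->2 ok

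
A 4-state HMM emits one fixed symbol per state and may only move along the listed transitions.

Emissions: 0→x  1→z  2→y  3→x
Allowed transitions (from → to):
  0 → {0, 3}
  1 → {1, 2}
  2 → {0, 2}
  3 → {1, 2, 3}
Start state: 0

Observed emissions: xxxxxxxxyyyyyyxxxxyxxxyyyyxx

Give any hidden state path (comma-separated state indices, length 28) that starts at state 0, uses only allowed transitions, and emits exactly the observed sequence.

0,0,0,0,0,3,3,3,2,2,2,2,2,2,0,0,0,3,2,0,3,3,2,2,2,2,0,3

  pos 0: x in {0,3}, choose 0; start
  pos 1: x in {0,3}, choose 0; 0->0 ok
  pos 2: x in {0,3}, choose 0; 0->0 ok
  pos 3: x in {0,3}, choose 0; 0->0 ok
  pos 4: x in {0,3}, choose 0; 0->0 ok
  pos 5: x in {0,3}, choose 3; 0->3 ok
  pos 6: x in {0,3}, choose 3; 3->3 ok
  pos 7: x in {0,3}, choose 3; 3->3 ok
  pos 8: y in {2}, choose 2; 3->2 ok
  pos 9: y in {2}, choose 2; 2->2 ok
  pos 10: y in {2}, choose 2; 2->2 ok
  pos 11: y in {2}, choose 2; 2->2 ok
  pos 12: y in {2}, choose 2; 2->2 ok
  pos 13: y in {2}, choose 2; 2->2 ok
  pos 14: x in {0,3}, choose 0; 2->0 ok
  pos 15: x in {0,3}, choose 0; 0->0 ok
  pos 16: x in {0,3}, choose 0; 0->0 ok
  pos 17: x in {0,3}, choose 3; 0->3 ok
  pos 18: y in {2}, choose 2; 3->2 ok
  pos 19: x in {0,3}, choose 0; 2->0 ok
  pos 20: x in {0,3}, choose 3; 0->3 ok
  pos 21: x in {0,3}, choose 3; 3->3 ok
  pos 22: y in {2}, choose 2; 3->2 ok
  pos 23: y in {2}, choose 2; 2->2 ok
  pos 24: y in {2}, choose 2; 2->2 ok
  pos 25: y in {2}, choose 2; 2->2 ok
  pos 26: x in {0,3}, choose 0; 2->0 ok
  pos 27: x in {0,3}, choose 3; 0->3 ok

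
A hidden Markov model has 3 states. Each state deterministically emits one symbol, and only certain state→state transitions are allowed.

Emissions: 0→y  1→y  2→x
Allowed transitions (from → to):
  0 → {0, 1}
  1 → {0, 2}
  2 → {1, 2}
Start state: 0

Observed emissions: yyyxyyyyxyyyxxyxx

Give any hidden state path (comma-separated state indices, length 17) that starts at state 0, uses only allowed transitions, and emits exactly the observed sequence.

0,0,1,2,1,0,0,1,2,1,0,1,2,2,1,2,2

  t0 'y' -> {0,1}, take 0 (start)
  t1 'y' -> {0,1}, take 0 (0->0 ok)
  t2 'y' -> {0,1}, take 1 (0->1 ok)
  t3 'x' -> {2}, take 2 (1->2 ok)
  t4 'y' -> {0,1}, take 1 (2->1 ok)
  t5 'y' -> {0,1}, take 0 (1->0 ok)
  t6 'y' -> {0,1}, take 0 (0->0 ok)
  t7 'y' -> {0,1}, take 1 (0->1 ok)
  t8 'x' -> {2}, take 2 (1->2 ok)
  t9 'y' -> {0,1}, take 1 (2->1 ok)
  t10 'y' -> {0,1}, take 0 (1->0 ok)
  t11 'y' -> {0,1}, take 1 (0->1 ok)
  t12 'x' -> {2}, take 2 (1->2 ok)
  t13 'x' -> {2}, take 2 (2->2 ok)
  t14 'y' -> {0,1}, take 1 (2->1 ok)
  t15 'x' -> {2}, take 2 (1->2 ok)
  t16 'x' -> {2}, take 2 (2->2 ok)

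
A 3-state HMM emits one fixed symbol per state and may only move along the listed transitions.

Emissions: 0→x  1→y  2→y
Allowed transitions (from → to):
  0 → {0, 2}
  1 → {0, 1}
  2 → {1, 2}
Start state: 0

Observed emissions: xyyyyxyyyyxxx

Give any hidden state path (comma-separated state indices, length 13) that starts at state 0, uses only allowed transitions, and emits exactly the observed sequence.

  0: obs=x cand={0} pick 0 [start]
  1: obs=y cand={1,2} pick 2 [0->2 ok]
  2: obs=y cand={1,2} pick 2 [2->2 ok]
  3: obs=y cand={1,2} pick 2 [2->2 ok]
  4: obs=y cand={1,2} pick 1 [2->1 ok]
  5: obs=x cand={0} pick 0 [1->0 ok]
  6: obs=y cand={1,2} pick 2 [0->2 ok]
  7: obs=y cand={1,2} pick 2 [2->2 ok]
  8: obs=y cand={1,2} pick 2 [2->2 ok]
  9: obs=y cand={1,2} pick 1 [2->1 ok]
  10: obs=x cand={0} pick 0 [1->0 ok]
  11: obs=x cand={0} pick 0 [0->0 ok]
  12: obs=x cand={0} pick 0 [0->0 ok]

0,2,2,2,1,0,2,2,2,1,0,0,0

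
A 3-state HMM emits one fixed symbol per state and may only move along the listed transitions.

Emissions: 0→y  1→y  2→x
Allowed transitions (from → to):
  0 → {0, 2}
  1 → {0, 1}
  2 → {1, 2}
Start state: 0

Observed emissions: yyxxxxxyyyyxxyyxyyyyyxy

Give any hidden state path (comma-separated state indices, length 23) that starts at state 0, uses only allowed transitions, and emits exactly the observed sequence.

0,0,2,2,2,2,2,1,1,0,0,2,2,1,0,2,1,1,1,1,0,2,1

  [0] y  {0,1}  => 0  start
  [1] y  {0,1}  => 0  0->0 ok
  [2] x  {2}  => 2  0->2 ok
  [3] x  {2}  => 2  2->2 ok
  [4] x  {2}  => 2  2->2 ok
  [5] x  {2}  => 2  2->2 ok
  [6] x  {2}  => 2  2->2 ok
  [7] y  {0,1}  => 1  2->1 ok
  [8] y  {0,1}  => 1  1->1 ok
  [9] y  {0,1}  => 0  1->0 ok
  [10] y  {0,1}  => 0  0->0 ok
  [11] x  {2}  => 2  0->2 ok
  [12] x  {2}  => 2  2->2 ok
  [13] y  {0,1}  => 1  2->1 ok
  [14] y  {0,1}  => 0  1->0 ok
  [15] x  {2}  => 2  0->2 ok
  [16] y  {0,1}  => 1  2->1 ok
  [17] y  {0,1}  => 1  1->1 ok
  [18] y  {0,1}  => 1  1->1 ok
  [19] y  {0,1}  => 1  1->1 ok
  [20] y  {0,1}  => 0  1->0 ok
  [21] x  {2}  => 2  0->2 ok
  [22] y  {0,1}  => 1  2->1 ok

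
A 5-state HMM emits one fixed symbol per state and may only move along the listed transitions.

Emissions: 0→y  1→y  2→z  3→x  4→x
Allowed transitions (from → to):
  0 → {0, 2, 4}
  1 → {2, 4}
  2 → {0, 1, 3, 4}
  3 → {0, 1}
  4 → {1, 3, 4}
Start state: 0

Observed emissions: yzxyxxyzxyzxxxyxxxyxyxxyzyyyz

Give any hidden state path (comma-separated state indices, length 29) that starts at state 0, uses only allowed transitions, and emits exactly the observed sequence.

  pos 0: y in {0,1}, choose 0; start
  pos 1: z in {2}, choose 2; 0->2 ok
  pos 2: x in {3,4}, choose 3; 2->3 ok
  pos 3: y in {0,1}, choose 1; 3->1 ok
  pos 4: x in {3,4}, choose 4; 1->4 ok
  pos 5: x in {3,4}, choose 3; 4->3 ok
  pos 6: y in {0,1}, choose 1; 3->1 ok
  pos 7: z in {2}, choose 2; 1->2 ok
  pos 8: x in {3,4}, choose 3; 2->3 ok
  pos 9: y in {0,1}, choose 0; 3->0 ok
  pos 10: z in {2}, choose 2; 0->2 ok
  pos 11: x in {3,4}, choose 4; 2->4 ok
  pos 12: x in {3,4}, choose 4; 4->4 ok
  pos 13: x in {3,4}, choose 3; 4->3 ok
  pos 14: y in {0,1}, choose 1; 3->1 ok
  pos 15: x in {3,4}, choose 4; 1->4 ok
  pos 16: x in {3,4}, choose 4; 4->4 ok
  pos 17: x in {3,4}, choose 3; 4->3 ok
  pos 18: y in {0,1}, choose 0; 3->0 ok
  pos 19: x in {3,4}, choose 4; 0->4 ok
  pos 20: y in {0,1}, choose 1; 4->1 ok
  pos 21: x in {3,4}, choose 4; 1->4 ok
  pos 22: x in {3,4}, choose 3; 4->3 ok
  pos 23: y in {0,1}, choose 0; 3->0 ok
  pos 24: z in {2}, choose 2; 0->2 ok
  pos 25: y in {0,1}, choose 0; 2->0 ok
  pos 26: y in {0,1}, choose 0; 0->0 ok
  pos 27: y in {0,1}, choose 0; 0->0 ok
  pos 28: z in {2}, choose 2; 0->2 ok

0,2,3,1,4,3,1,2,3,0,2,4,4,3,1,4,4,3,0,4,1,4,3,0,2,0,0,0,2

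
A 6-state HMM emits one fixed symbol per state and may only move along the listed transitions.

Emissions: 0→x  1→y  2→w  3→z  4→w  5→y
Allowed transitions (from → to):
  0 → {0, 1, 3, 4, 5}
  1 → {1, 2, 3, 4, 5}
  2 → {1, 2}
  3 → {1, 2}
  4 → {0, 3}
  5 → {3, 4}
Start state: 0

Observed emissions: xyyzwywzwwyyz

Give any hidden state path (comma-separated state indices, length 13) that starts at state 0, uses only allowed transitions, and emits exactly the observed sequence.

0,1,5,3,2,1,4,3,2,2,1,5,3

  [0] x  {0}  => 0  start
  [1] y  {1,5}  => 1  0->1 ok
  [2] y  {1,5}  => 5  1->5 ok
  [3] z  {3}  => 3  5->3 ok
  [4] w  {2,4}  => 2  3->2 ok
  [5] y  {1,5}  => 1  2->1 ok
  [6] w  {2,4}  => 4  1->4 ok
  [7] z  {3}  => 3  4->3 ok
  [8] w  {2,4}  => 2  3->2 ok
  [9] w  {2,4}  => 2  2->2 ok
  [10] y  {1,5}  => 1  2->1 ok
  [11] y  {1,5}  => 5  1->5 ok
  [12] z  {3}  => 3  5->3 ok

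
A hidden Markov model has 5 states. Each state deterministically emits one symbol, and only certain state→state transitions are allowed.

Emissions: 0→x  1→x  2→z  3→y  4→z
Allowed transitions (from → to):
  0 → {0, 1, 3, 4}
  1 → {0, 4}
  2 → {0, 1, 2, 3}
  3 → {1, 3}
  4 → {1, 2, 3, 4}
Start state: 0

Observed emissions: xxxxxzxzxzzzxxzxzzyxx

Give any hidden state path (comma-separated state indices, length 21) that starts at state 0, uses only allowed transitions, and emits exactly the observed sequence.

  t0 'x' -> {0,1}, take 0 (start)
  t1 'x' -> {0,1}, take 1 (0->1 ok)
  t2 'x' -> {0,1}, take 0 (1->0 ok)
  t3 'x' -> {0,1}, take 0 (0->0 ok)
  t4 'x' -> {0,1}, take 1 (0->1 ok)
  t5 'z' -> {2,4}, take 4 (1->4 ok)
  t6 'x' -> {0,1}, take 1 (4->1 ok)
  t7 'z' -> {2,4}, take 4 (1->4 ok)
  t8 'x' -> {0,1}, take 1 (4->1 ok)
  t9 'z' -> {2,4}, take 4 (1->4 ok)
  t10 'z' -> {2,4}, take 4 (4->4 ok)
  t11 'z' -> {2,4}, take 2 (4->2 ok)
  t12 'x' -> {0,1}, take 0 (2->0 ok)
  t13 'x' -> {0,1}, take 0 (0->0 ok)
  t14 'z' -> {2,4}, take 4 (0->4 ok)
  t15 'x' -> {0,1}, take 1 (4->1 ok)
  t16 'z' -> {2,4}, take 4 (1->4 ok)
  t17 'z' -> {2,4}, take 2 (4->2 ok)
  t18 'y' -> {3}, take 3 (2->3 ok)
  t19 'x' -> {0,1}, take 1 (3->1 ok)
  t20 'x' -> {0,1}, take 0 (1->0 ok)

0,1,0,0,1,4,1,4,1,4,4,2,0,0,4,1,4,2,3,1,0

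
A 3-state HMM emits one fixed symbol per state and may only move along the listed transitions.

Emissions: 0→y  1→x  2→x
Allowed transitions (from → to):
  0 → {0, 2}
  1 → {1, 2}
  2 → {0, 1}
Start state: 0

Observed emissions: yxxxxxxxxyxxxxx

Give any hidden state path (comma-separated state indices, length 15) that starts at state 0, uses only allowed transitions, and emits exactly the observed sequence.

  0: obs=y cand={0} pick 0 [start]
  1: obs=x cand={1,2} pick 2 [0->2 ok]
  2: obs=x cand={1,2} pick 1 [2->1 ok]
  3: obs=x cand={1,2} pick 1 [1->1 ok]
  4: obs=x cand={1,2} pick 2 [1->2 ok]
  5: obs=x cand={1,2} pick 1 [2->1 ok]
  6: obs=x cand={1,2} pick 2 [1->2 ok]
  7: obs=x cand={1,2} pick 1 [2->1 ok]
  8: obs=x cand={1,2} pick 2 [1->2 ok]
  9: obs=y cand={0} pick 0 [2->0 ok]
  10: obs=x cand={1,2} pick 2 [0->2 ok]
  11: obs=x cand={1,2} pick 1 [2->1 ok]
  12: obs=x cand={1,2} pick 1 [1->1 ok]
  13: obs=x cand={1,2} pick 1 [1->1 ok]
  14: obs=x cand={1,2} pick 2 [1->2 ok]

0,2,1,1,2,1,2,1,2,0,2,1,1,1,2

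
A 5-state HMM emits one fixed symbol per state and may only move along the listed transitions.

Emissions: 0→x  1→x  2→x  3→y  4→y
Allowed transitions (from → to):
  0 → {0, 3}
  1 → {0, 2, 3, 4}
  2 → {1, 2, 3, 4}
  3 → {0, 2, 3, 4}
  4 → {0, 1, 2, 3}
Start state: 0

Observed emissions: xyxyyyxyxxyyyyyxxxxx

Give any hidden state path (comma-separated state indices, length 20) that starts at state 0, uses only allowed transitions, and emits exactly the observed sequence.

0,3,0,3,4,3,0,3,0,0,3,3,3,3,4,1,2,2,1,0

  0: obs=x cand={0,1,2} pick 0 [start]
  1: obs=y cand={3,4} pick 3 [0->3 ok]
  2: obs=x cand={0,1,2} pick 0 [3->0 ok]
  3: obs=y cand={3,4} pick 3 [0->3 ok]
  4: obs=y cand={3,4} pick 4 [3->4 ok]
  5: obs=y cand={3,4} pick 3 [4->3 ok]
  6: obs=x cand={0,1,2} pick 0 [3->0 ok]
  7: obs=y cand={3,4} pick 3 [0->3 ok]
  8: obs=x cand={0,1,2} pick 0 [3->0 ok]
  9: obs=x cand={0,1,2} pick 0 [0->0 ok]
  10: obs=y cand={3,4} pick 3 [0->3 ok]
  11: obs=y cand={3,4} pick 3 [3->3 ok]
  12: obs=y cand={3,4} pick 3 [3->3 ok]
  13: obs=y cand={3,4} pick 3 [3->3 ok]
  14: obs=y cand={3,4} pick 4 [3->4 ok]
  15: obs=x cand={0,1,2} pick 1 [4->1 ok]
  16: obs=x cand={0,1,2} pick 2 [1->2 ok]
  17: obs=x cand={0,1,2} pick 2 [2->2 ok]
  18: obs=x cand={0,1,2} pick 1 [2->1 ok]
  19: obs=x cand={0,1,2} pick 0 [1->0 ok]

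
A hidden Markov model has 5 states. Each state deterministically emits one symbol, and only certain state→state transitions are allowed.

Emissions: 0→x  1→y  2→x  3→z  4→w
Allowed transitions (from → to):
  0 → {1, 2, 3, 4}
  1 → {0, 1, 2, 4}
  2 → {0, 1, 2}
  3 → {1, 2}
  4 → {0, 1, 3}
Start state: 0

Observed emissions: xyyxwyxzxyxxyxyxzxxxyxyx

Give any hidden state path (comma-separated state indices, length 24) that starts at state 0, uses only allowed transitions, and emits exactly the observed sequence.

0,1,1,0,4,1,0,3,2,1,0,2,1,2,1,0,3,2,2,0,1,0,1,2

  [0] x  {0,2}  => 0  start
  [1] y  {1}  => 1  0->1 ok
  [2] y  {1}  => 1  1->1 ok
  [3] x  {0,2}  => 0  1->0 ok
  [4] w  {4}  => 4  0->4 ok
  [5] y  {1}  => 1  4->1 ok
  [6] x  {0,2}  => 0  1->0 ok
  [7] z  {3}  => 3  0->3 ok
  [8] x  {0,2}  => 2  3->2 ok
  [9] y  {1}  => 1  2->1 ok
  [10] x  {0,2}  => 0  1->0 ok
  [11] x  {0,2}  => 2  0->2 ok
  [12] y  {1}  => 1  2->1 ok
  [13] x  {0,2}  => 2  1->2 ok
  [14] y  {1}  => 1  2->1 ok
  [15] x  {0,2}  => 0  1->0 ok
  [16] z  {3}  => 3  0->3 ok
  [17] x  {0,2}  => 2  3->2 ok
  [18] x  {0,2}  => 2  2->2 ok
  [19] x  {0,2}  => 0  2->0 ok
  [20] y  {1}  => 1  0->1 ok
  [21] x  {0,2}  => 0  1->0 ok
  [22] y  {1}  => 1  0->1 ok
  [23] x  {0,2}  => 2  1->2 ok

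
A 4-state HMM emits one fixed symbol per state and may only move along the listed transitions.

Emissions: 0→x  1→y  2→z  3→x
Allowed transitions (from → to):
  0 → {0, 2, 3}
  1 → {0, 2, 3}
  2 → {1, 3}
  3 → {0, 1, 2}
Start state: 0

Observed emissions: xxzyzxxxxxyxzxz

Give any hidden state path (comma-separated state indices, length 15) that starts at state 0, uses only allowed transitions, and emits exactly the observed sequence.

0,0,2,1,2,3,0,0,0,3,1,3,2,3,2

  t0 'x' -> {0,3}, take 0 (start)
  t1 'x' -> {0,3}, take 0 (0->0 ok)
  t2 'z' -> {2}, take 2 (0->2 ok)
  t3 'y' -> {1}, take 1 (2->1 ok)
  t4 'z' -> {2}, take 2 (1->2 ok)
  t5 'x' -> {0,3}, take 3 (2->3 ok)
  t6 'x' -> {0,3}, take 0 (3->0 ok)
  t7 'x' -> {0,3}, take 0 (0->0 ok)
  t8 'x' -> {0,3}, take 0 (0->0 ok)
  t9 'x' -> {0,3}, take 3 (0->3 ok)
  t10 'y' -> {1}, take 1 (3->1 ok)
  t11 'x' -> {0,3}, take 3 (1->3 ok)
  t12 'z' -> {2}, take 2 (3->2 ok)
  t13 'x' -> {0,3}, take 3 (2->3 ok)
  t14 'z' -> {2}, take 2 (3->2 ok)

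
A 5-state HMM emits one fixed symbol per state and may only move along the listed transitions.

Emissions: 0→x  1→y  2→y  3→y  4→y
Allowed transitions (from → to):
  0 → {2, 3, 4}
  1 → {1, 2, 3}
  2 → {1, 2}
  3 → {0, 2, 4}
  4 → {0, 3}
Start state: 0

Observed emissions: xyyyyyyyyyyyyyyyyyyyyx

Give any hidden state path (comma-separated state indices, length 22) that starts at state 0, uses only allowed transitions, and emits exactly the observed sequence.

  [0] x  {0}  => 0  start
  [1] y  {1,2,3,4}  => 2  0->2 ok
  [2] y  {1,2,3,4}  => 1  2->1 ok
  [3] y  {1,2,3,4}  => 1  1->1 ok
  [4] y  {1,2,3,4}  => 3  1->3 ok
  [5] y  {1,2,3,4}  => 4  3->4 ok
  [6] y  {1,2,3,4}  => 3  4->3 ok
  [7] y  {1,2,3,4}  => 2  3->2 ok
  [8] y  {1,2,3,4}  => 1  2->1 ok
  [9] y  {1,2,3,4}  => 3  1->3 ok
  [10] y  {1,2,3,4}  => 2  3->2 ok
  [11] y  {1,2,3,4}  => 2  2->2 ok
  [12] y  {1,2,3,4}  => 1  2->1 ok
  [13] y  {1,2,3,4}  => 2  1->2 ok
  [14] y  {1,2,3,4}  => 1  2->1 ok
  [15] y  {1,2,3,4}  => 3  1->3 ok
  [16] y  {1,2,3,4}  => 2  3->2 ok
  [17] y  {1,2,3,4}  => 1  2->1 ok
  [18] y  {1,2,3,4}  => 3  1->3 ok
  [19] y  {1,2,3,4}  => 4  3->4 ok
  [20] y  {1,2,3,4}  => 3  4->3 ok
  [21] x  {0}  => 0  3->0 ok

0,2,1,1,3,4,3,2,1,3,2,2,1,2,1,3,2,1,3,4,3,0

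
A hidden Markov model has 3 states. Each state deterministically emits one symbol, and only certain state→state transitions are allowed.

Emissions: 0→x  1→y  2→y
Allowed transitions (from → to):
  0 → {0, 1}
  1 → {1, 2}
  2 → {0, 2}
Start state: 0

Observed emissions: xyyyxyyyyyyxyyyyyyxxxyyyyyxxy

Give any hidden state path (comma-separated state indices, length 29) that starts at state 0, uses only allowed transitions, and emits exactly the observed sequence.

0,1,2,2,0,1,1,1,1,1,2,0,1,1,2,2,2,2,0,0,0,1,1,2,2,2,0,0,1

  [0] x  {0}  => 0  start
  [1] y  {1,2}  => 1  0->1 ok
  [2] y  {1,2}  => 2  1->2 ok
  [3] y  {1,2}  => 2  2->2 ok
  [4] x  {0}  => 0  2->0 ok
  [5] y  {1,2}  => 1  0->1 ok
  [6] y  {1,2}  => 1  1->1 ok
  [7] y  {1,2}  => 1  1->1 ok
  [8] y  {1,2}  => 1  1->1 ok
  [9] y  {1,2}  => 1  1->1 ok
  [10] y  {1,2}  => 2  1->2 ok
  [11] x  {0}  => 0  2->0 ok
  [12] y  {1,2}  => 1  0->1 ok
  [13] y  {1,2}  => 1  1->1 ok
  [14] y  {1,2}  => 2  1->2 ok
  [15] y  {1,2}  => 2  2->2 ok
  [16] y  {1,2}  => 2  2->2 ok
  [17] y  {1,2}  => 2  2->2 ok
  [18] x  {0}  => 0  2->0 ok
  [19] x  {0}  => 0  0->0 ok
  [20] x  {0}  => 0  0->0 ok
  [21] y  {1,2}  => 1  0->1 ok
  [22] y  {1,2}  => 1  1->1 ok
  [23] y  {1,2}  => 2  1->2 ok
  [24] y  {1,2}  => 2  2->2 ok
  [25] y  {1,2}  => 2  2->2 ok
  [26] x  {0}  => 0  2->0 ok
  [27] x  {0}  => 0  0->0 ok
  [28] y  {1,2}  => 1  0->1 ok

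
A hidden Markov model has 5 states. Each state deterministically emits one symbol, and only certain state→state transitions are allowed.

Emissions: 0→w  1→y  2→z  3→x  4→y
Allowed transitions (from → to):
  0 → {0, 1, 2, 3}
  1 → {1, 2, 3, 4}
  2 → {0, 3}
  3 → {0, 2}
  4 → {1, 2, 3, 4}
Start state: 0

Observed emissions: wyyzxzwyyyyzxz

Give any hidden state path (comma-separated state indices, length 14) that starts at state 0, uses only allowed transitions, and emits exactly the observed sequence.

  t0 'w' -> {0}, take 0 (start)
  t1 'y' -> {1,4}, take 1 (0->1 ok)
  t2 'y' -> {1,4}, take 1 (1->1 ok)
  t3 'z' -> {2}, take 2 (1->2 ok)
  t4 'x' -> {3}, take 3 (2->3 ok)
  t5 'z' -> {2}, take 2 (3->2 ok)
  t6 'w' -> {0}, take 0 (2->0 ok)
  t7 'y' -> {1,4}, take 1 (0->1 ok)
  t8 'y' -> {1,4}, take 1 (1->1 ok)
  t9 'y' -> {1,4}, take 4 (1->4 ok)
  t10 'y' -> {1,4}, take 1 (4->1 ok)
  t11 'z' -> {2}, take 2 (1->2 ok)
  t12 'x' -> {3}, take 3 (2->3 ok)
  t13 'z' -> {2}, take 2 (3->2 ok)

0,1,1,2,3,2,0,1,1,4,1,2,3,2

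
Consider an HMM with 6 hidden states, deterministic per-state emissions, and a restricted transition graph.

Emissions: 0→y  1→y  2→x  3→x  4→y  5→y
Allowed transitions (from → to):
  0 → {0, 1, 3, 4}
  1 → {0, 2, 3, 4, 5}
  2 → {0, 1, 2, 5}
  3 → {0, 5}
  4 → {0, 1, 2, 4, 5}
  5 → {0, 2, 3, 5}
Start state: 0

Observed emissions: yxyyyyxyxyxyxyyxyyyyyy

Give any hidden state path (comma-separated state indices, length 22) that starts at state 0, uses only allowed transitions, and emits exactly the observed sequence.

0,3,5,0,4,4,2,5,3,5,2,1,3,0,0,3,5,0,0,4,5,0

  [0] y  {0,1,4,5}  => 0  start
  [1] x  {2,3}  => 3  0->3 ok
  [2] y  {0,1,4,5}  => 5  3->5 ok
  [3] y  {0,1,4,5}  => 0  5->0 ok
  [4] y  {0,1,4,5}  => 4  0->4 ok
  [5] y  {0,1,4,5}  => 4  4->4 ok
  [6] x  {2,3}  => 2  4->2 ok
  [7] y  {0,1,4,5}  => 5  2->5 ok
  [8] x  {2,3}  => 3  5->3 ok
  [9] y  {0,1,4,5}  => 5  3->5 ok
  [10] x  {2,3}  => 2  5->2 ok
  [11] y  {0,1,4,5}  => 1  2->1 ok
  [12] x  {2,3}  => 3  1->3 ok
  [13] y  {0,1,4,5}  => 0  3->0 ok
  [14] y  {0,1,4,5}  => 0  0->0 ok
  [15] x  {2,3}  => 3  0->3 ok
  [16] y  {0,1,4,5}  => 5  3->5 ok
  [17] y  {0,1,4,5}  => 0  5->0 ok
  [18] y  {0,1,4,5}  => 0  0->0 ok
  [19] y  {0,1,4,5}  => 4  0->4 ok
  [20] y  {0,1,4,5}  => 5  4->5 ok
  [21] y  {0,1,4,5}  => 0  5->0 ok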